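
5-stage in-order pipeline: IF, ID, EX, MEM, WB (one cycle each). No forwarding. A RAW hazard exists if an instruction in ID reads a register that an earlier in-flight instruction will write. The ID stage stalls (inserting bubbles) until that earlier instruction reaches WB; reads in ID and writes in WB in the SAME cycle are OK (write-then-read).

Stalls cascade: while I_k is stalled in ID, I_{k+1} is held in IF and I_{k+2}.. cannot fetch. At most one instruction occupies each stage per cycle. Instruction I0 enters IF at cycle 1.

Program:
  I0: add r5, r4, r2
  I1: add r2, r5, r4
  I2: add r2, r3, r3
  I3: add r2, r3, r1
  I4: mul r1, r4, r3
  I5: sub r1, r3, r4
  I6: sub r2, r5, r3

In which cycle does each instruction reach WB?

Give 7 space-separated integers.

I0 add r5 <- r4,r2: IF@1 ID@2 stall=0 (-) EX@3 MEM@4 WB@5
I1 add r2 <- r5,r4: IF@2 ID@3 stall=2 (RAW on I0.r5 (WB@5)) EX@6 MEM@7 WB@8
I2 add r2 <- r3,r3: IF@3 ID@6 stall=0 (-) EX@7 MEM@8 WB@9
I3 add r2 <- r3,r1: IF@6 ID@7 stall=0 (-) EX@8 MEM@9 WB@10
I4 mul r1 <- r4,r3: IF@7 ID@8 stall=0 (-) EX@9 MEM@10 WB@11
I5 sub r1 <- r3,r4: IF@8 ID@9 stall=0 (-) EX@10 MEM@11 WB@12
I6 sub r2 <- r5,r3: IF@9 ID@10 stall=0 (-) EX@11 MEM@12 WB@13

Answer: 5 8 9 10 11 12 13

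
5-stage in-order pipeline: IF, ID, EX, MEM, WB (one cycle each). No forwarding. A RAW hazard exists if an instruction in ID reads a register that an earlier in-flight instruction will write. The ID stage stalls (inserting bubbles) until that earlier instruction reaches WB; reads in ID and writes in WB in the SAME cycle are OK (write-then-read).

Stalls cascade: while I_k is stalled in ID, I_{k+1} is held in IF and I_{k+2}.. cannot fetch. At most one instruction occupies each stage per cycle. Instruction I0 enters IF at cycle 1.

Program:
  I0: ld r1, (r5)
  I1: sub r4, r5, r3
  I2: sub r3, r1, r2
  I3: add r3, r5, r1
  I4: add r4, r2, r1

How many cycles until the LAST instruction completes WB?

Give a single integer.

I0 ld r1 <- r5: IF@1 ID@2 stall=0 (-) EX@3 MEM@4 WB@5
I1 sub r4 <- r5,r3: IF@2 ID@3 stall=0 (-) EX@4 MEM@5 WB@6
I2 sub r3 <- r1,r2: IF@3 ID@4 stall=1 (RAW on I0.r1 (WB@5)) EX@6 MEM@7 WB@8
I3 add r3 <- r5,r1: IF@4 ID@6 stall=0 (-) EX@7 MEM@8 WB@9
I4 add r4 <- r2,r1: IF@6 ID@7 stall=0 (-) EX@8 MEM@9 WB@10

Answer: 10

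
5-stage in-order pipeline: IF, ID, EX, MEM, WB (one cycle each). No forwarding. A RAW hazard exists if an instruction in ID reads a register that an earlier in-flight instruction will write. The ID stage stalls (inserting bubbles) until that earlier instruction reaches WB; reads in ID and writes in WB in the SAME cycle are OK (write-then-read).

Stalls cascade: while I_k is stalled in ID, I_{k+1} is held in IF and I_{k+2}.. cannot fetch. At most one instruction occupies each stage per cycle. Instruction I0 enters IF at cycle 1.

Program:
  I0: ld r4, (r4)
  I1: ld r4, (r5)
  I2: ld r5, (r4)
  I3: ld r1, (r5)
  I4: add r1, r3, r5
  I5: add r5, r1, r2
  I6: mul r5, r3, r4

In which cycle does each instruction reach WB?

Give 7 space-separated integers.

Answer: 5 6 9 12 13 16 17

Derivation:
I0 ld r4 <- r4: IF@1 ID@2 stall=0 (-) EX@3 MEM@4 WB@5
I1 ld r4 <- r5: IF@2 ID@3 stall=0 (-) EX@4 MEM@5 WB@6
I2 ld r5 <- r4: IF@3 ID@4 stall=2 (RAW on I1.r4 (WB@6)) EX@7 MEM@8 WB@9
I3 ld r1 <- r5: IF@4 ID@7 stall=2 (RAW on I2.r5 (WB@9)) EX@10 MEM@11 WB@12
I4 add r1 <- r3,r5: IF@7 ID@10 stall=0 (-) EX@11 MEM@12 WB@13
I5 add r5 <- r1,r2: IF@10 ID@11 stall=2 (RAW on I4.r1 (WB@13)) EX@14 MEM@15 WB@16
I6 mul r5 <- r3,r4: IF@11 ID@14 stall=0 (-) EX@15 MEM@16 WB@17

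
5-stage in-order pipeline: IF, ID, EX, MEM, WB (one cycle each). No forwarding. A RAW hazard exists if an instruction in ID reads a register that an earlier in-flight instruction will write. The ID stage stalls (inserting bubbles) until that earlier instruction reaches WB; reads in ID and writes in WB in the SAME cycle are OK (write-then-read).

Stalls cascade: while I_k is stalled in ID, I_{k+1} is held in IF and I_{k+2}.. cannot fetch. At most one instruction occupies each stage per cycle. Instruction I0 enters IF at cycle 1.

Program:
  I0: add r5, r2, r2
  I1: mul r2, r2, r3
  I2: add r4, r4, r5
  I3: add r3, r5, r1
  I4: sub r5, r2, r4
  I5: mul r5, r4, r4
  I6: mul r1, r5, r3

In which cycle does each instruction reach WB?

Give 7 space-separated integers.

Answer: 5 6 8 9 11 12 15

Derivation:
I0 add r5 <- r2,r2: IF@1 ID@2 stall=0 (-) EX@3 MEM@4 WB@5
I1 mul r2 <- r2,r3: IF@2 ID@3 stall=0 (-) EX@4 MEM@5 WB@6
I2 add r4 <- r4,r5: IF@3 ID@4 stall=1 (RAW on I0.r5 (WB@5)) EX@6 MEM@7 WB@8
I3 add r3 <- r5,r1: IF@4 ID@6 stall=0 (-) EX@7 MEM@8 WB@9
I4 sub r5 <- r2,r4: IF@6 ID@7 stall=1 (RAW on I2.r4 (WB@8)) EX@9 MEM@10 WB@11
I5 mul r5 <- r4,r4: IF@7 ID@9 stall=0 (-) EX@10 MEM@11 WB@12
I6 mul r1 <- r5,r3: IF@9 ID@10 stall=2 (RAW on I5.r5 (WB@12)) EX@13 MEM@14 WB@15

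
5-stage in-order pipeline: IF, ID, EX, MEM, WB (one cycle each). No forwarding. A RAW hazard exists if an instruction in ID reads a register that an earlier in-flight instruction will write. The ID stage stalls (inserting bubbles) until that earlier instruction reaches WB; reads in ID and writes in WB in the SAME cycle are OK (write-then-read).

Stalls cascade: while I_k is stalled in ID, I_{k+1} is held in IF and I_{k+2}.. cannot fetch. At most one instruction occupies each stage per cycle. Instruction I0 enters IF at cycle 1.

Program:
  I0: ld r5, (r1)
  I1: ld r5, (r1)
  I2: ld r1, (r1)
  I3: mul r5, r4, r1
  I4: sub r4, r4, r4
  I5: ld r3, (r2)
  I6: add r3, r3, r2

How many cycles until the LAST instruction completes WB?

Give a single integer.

I0 ld r5 <- r1: IF@1 ID@2 stall=0 (-) EX@3 MEM@4 WB@5
I1 ld r5 <- r1: IF@2 ID@3 stall=0 (-) EX@4 MEM@5 WB@6
I2 ld r1 <- r1: IF@3 ID@4 stall=0 (-) EX@5 MEM@6 WB@7
I3 mul r5 <- r4,r1: IF@4 ID@5 stall=2 (RAW on I2.r1 (WB@7)) EX@8 MEM@9 WB@10
I4 sub r4 <- r4,r4: IF@5 ID@8 stall=0 (-) EX@9 MEM@10 WB@11
I5 ld r3 <- r2: IF@8 ID@9 stall=0 (-) EX@10 MEM@11 WB@12
I6 add r3 <- r3,r2: IF@9 ID@10 stall=2 (RAW on I5.r3 (WB@12)) EX@13 MEM@14 WB@15

Answer: 15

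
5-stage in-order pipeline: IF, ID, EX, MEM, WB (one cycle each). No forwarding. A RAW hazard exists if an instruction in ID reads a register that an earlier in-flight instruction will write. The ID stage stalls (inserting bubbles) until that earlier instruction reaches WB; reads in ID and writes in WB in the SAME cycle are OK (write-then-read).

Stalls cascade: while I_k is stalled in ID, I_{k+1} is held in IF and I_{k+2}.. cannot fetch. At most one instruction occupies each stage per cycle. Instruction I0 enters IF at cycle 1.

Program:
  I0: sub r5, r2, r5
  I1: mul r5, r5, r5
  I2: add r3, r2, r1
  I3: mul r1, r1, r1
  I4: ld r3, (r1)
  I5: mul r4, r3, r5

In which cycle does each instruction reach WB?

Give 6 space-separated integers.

Answer: 5 8 9 10 13 16

Derivation:
I0 sub r5 <- r2,r5: IF@1 ID@2 stall=0 (-) EX@3 MEM@4 WB@5
I1 mul r5 <- r5,r5: IF@2 ID@3 stall=2 (RAW on I0.r5 (WB@5)) EX@6 MEM@7 WB@8
I2 add r3 <- r2,r1: IF@3 ID@6 stall=0 (-) EX@7 MEM@8 WB@9
I3 mul r1 <- r1,r1: IF@6 ID@7 stall=0 (-) EX@8 MEM@9 WB@10
I4 ld r3 <- r1: IF@7 ID@8 stall=2 (RAW on I3.r1 (WB@10)) EX@11 MEM@12 WB@13
I5 mul r4 <- r3,r5: IF@8 ID@11 stall=2 (RAW on I4.r3 (WB@13)) EX@14 MEM@15 WB@16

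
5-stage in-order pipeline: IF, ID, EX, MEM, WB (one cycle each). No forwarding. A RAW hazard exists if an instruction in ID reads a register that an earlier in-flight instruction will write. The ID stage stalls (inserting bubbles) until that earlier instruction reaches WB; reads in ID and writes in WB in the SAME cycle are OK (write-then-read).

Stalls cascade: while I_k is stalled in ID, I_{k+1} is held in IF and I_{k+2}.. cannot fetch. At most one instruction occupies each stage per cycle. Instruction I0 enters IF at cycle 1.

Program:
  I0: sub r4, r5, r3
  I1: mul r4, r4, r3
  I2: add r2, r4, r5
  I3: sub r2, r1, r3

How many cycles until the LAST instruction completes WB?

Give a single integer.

Answer: 12

Derivation:
I0 sub r4 <- r5,r3: IF@1 ID@2 stall=0 (-) EX@3 MEM@4 WB@5
I1 mul r4 <- r4,r3: IF@2 ID@3 stall=2 (RAW on I0.r4 (WB@5)) EX@6 MEM@7 WB@8
I2 add r2 <- r4,r5: IF@3 ID@6 stall=2 (RAW on I1.r4 (WB@8)) EX@9 MEM@10 WB@11
I3 sub r2 <- r1,r3: IF@6 ID@9 stall=0 (-) EX@10 MEM@11 WB@12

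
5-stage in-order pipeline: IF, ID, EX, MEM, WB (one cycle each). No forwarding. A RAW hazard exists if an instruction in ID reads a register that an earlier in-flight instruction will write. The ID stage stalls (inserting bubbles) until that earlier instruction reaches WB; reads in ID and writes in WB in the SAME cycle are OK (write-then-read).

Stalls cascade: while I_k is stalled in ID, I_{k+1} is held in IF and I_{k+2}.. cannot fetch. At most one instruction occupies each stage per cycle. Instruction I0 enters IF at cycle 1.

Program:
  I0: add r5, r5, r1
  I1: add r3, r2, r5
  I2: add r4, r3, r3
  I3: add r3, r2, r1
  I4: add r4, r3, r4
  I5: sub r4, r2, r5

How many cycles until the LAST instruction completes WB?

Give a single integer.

Answer: 16

Derivation:
I0 add r5 <- r5,r1: IF@1 ID@2 stall=0 (-) EX@3 MEM@4 WB@5
I1 add r3 <- r2,r5: IF@2 ID@3 stall=2 (RAW on I0.r5 (WB@5)) EX@6 MEM@7 WB@8
I2 add r4 <- r3,r3: IF@3 ID@6 stall=2 (RAW on I1.r3 (WB@8)) EX@9 MEM@10 WB@11
I3 add r3 <- r2,r1: IF@6 ID@9 stall=0 (-) EX@10 MEM@11 WB@12
I4 add r4 <- r3,r4: IF@9 ID@10 stall=2 (RAW on I3.r3 (WB@12)) EX@13 MEM@14 WB@15
I5 sub r4 <- r2,r5: IF@10 ID@13 stall=0 (-) EX@14 MEM@15 WB@16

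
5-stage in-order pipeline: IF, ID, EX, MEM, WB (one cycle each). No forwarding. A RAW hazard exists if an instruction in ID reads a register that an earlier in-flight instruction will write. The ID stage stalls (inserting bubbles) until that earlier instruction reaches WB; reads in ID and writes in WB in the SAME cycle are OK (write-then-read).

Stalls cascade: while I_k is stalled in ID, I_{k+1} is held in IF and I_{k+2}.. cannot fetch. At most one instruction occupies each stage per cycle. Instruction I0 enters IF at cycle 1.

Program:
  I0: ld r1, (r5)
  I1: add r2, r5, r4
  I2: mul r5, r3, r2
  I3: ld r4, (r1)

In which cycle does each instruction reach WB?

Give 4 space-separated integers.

Answer: 5 6 9 10

Derivation:
I0 ld r1 <- r5: IF@1 ID@2 stall=0 (-) EX@3 MEM@4 WB@5
I1 add r2 <- r5,r4: IF@2 ID@3 stall=0 (-) EX@4 MEM@5 WB@6
I2 mul r5 <- r3,r2: IF@3 ID@4 stall=2 (RAW on I1.r2 (WB@6)) EX@7 MEM@8 WB@9
I3 ld r4 <- r1: IF@4 ID@7 stall=0 (-) EX@8 MEM@9 WB@10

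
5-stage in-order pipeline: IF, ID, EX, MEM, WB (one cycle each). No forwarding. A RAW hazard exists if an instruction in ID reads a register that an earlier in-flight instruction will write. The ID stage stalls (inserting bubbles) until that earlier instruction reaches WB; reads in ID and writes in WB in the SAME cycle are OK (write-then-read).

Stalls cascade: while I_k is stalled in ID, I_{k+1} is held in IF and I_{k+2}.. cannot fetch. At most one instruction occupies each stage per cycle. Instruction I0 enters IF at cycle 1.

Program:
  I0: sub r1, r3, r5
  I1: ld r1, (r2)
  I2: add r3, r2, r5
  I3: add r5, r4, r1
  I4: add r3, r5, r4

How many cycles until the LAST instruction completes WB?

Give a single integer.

I0 sub r1 <- r3,r5: IF@1 ID@2 stall=0 (-) EX@3 MEM@4 WB@5
I1 ld r1 <- r2: IF@2 ID@3 stall=0 (-) EX@4 MEM@5 WB@6
I2 add r3 <- r2,r5: IF@3 ID@4 stall=0 (-) EX@5 MEM@6 WB@7
I3 add r5 <- r4,r1: IF@4 ID@5 stall=1 (RAW on I1.r1 (WB@6)) EX@7 MEM@8 WB@9
I4 add r3 <- r5,r4: IF@5 ID@7 stall=2 (RAW on I3.r5 (WB@9)) EX@10 MEM@11 WB@12

Answer: 12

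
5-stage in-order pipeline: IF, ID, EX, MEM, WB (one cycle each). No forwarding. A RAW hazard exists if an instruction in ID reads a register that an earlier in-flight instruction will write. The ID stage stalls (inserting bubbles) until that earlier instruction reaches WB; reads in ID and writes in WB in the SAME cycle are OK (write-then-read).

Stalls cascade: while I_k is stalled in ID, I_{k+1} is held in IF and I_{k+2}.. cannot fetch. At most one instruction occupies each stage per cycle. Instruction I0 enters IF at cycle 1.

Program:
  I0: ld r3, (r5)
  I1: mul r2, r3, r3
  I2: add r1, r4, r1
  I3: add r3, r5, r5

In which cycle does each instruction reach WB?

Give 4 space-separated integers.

I0 ld r3 <- r5: IF@1 ID@2 stall=0 (-) EX@3 MEM@4 WB@5
I1 mul r2 <- r3,r3: IF@2 ID@3 stall=2 (RAW on I0.r3 (WB@5)) EX@6 MEM@7 WB@8
I2 add r1 <- r4,r1: IF@3 ID@6 stall=0 (-) EX@7 MEM@8 WB@9
I3 add r3 <- r5,r5: IF@6 ID@7 stall=0 (-) EX@8 MEM@9 WB@10

Answer: 5 8 9 10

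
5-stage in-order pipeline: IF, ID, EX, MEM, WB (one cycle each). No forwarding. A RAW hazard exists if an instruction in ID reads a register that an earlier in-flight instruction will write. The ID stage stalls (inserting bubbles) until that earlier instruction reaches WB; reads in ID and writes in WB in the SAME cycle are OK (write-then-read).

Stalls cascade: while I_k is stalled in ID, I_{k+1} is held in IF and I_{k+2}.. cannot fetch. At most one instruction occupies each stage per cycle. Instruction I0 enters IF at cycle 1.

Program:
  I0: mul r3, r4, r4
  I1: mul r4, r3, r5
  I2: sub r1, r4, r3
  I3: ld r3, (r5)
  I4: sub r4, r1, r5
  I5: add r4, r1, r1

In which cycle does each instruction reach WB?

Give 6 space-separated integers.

Answer: 5 8 11 12 14 15

Derivation:
I0 mul r3 <- r4,r4: IF@1 ID@2 stall=0 (-) EX@3 MEM@4 WB@5
I1 mul r4 <- r3,r5: IF@2 ID@3 stall=2 (RAW on I0.r3 (WB@5)) EX@6 MEM@7 WB@8
I2 sub r1 <- r4,r3: IF@3 ID@6 stall=2 (RAW on I1.r4 (WB@8)) EX@9 MEM@10 WB@11
I3 ld r3 <- r5: IF@6 ID@9 stall=0 (-) EX@10 MEM@11 WB@12
I4 sub r4 <- r1,r5: IF@9 ID@10 stall=1 (RAW on I2.r1 (WB@11)) EX@12 MEM@13 WB@14
I5 add r4 <- r1,r1: IF@10 ID@12 stall=0 (-) EX@13 MEM@14 WB@15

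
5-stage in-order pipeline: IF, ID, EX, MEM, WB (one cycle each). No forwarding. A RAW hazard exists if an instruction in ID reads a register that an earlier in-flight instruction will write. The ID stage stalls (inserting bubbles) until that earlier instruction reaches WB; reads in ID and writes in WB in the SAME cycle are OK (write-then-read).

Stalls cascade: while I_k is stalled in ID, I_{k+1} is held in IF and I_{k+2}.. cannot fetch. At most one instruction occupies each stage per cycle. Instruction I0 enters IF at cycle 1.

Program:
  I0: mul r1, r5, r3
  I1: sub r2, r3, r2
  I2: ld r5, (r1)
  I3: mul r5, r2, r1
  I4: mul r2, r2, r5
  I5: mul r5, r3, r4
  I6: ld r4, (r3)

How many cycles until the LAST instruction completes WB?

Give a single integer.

I0 mul r1 <- r5,r3: IF@1 ID@2 stall=0 (-) EX@3 MEM@4 WB@5
I1 sub r2 <- r3,r2: IF@2 ID@3 stall=0 (-) EX@4 MEM@5 WB@6
I2 ld r5 <- r1: IF@3 ID@4 stall=1 (RAW on I0.r1 (WB@5)) EX@6 MEM@7 WB@8
I3 mul r5 <- r2,r1: IF@4 ID@6 stall=0 (-) EX@7 MEM@8 WB@9
I4 mul r2 <- r2,r5: IF@6 ID@7 stall=2 (RAW on I3.r5 (WB@9)) EX@10 MEM@11 WB@12
I5 mul r5 <- r3,r4: IF@7 ID@10 stall=0 (-) EX@11 MEM@12 WB@13
I6 ld r4 <- r3: IF@10 ID@11 stall=0 (-) EX@12 MEM@13 WB@14

Answer: 14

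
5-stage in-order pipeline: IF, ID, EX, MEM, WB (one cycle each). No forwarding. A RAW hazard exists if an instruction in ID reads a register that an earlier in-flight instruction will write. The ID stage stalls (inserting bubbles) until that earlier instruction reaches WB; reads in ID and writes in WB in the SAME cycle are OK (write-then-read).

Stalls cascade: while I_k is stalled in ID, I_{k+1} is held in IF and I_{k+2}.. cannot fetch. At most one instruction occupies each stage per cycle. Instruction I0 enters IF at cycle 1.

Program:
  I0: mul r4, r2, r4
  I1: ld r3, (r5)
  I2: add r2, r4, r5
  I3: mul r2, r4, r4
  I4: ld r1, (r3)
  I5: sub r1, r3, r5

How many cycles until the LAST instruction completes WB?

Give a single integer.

I0 mul r4 <- r2,r4: IF@1 ID@2 stall=0 (-) EX@3 MEM@4 WB@5
I1 ld r3 <- r5: IF@2 ID@3 stall=0 (-) EX@4 MEM@5 WB@6
I2 add r2 <- r4,r5: IF@3 ID@4 stall=1 (RAW on I0.r4 (WB@5)) EX@6 MEM@7 WB@8
I3 mul r2 <- r4,r4: IF@4 ID@6 stall=0 (-) EX@7 MEM@8 WB@9
I4 ld r1 <- r3: IF@6 ID@7 stall=0 (-) EX@8 MEM@9 WB@10
I5 sub r1 <- r3,r5: IF@7 ID@8 stall=0 (-) EX@9 MEM@10 WB@11

Answer: 11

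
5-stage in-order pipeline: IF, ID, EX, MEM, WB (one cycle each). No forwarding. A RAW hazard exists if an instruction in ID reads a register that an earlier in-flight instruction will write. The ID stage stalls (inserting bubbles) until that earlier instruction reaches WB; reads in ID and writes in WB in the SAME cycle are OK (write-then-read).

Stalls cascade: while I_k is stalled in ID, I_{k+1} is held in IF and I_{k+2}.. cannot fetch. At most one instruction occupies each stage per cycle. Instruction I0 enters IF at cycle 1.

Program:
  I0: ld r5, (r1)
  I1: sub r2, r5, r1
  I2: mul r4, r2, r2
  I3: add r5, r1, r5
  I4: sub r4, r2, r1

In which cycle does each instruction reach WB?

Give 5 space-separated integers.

Answer: 5 8 11 12 13

Derivation:
I0 ld r5 <- r1: IF@1 ID@2 stall=0 (-) EX@3 MEM@4 WB@5
I1 sub r2 <- r5,r1: IF@2 ID@3 stall=2 (RAW on I0.r5 (WB@5)) EX@6 MEM@7 WB@8
I2 mul r4 <- r2,r2: IF@3 ID@6 stall=2 (RAW on I1.r2 (WB@8)) EX@9 MEM@10 WB@11
I3 add r5 <- r1,r5: IF@6 ID@9 stall=0 (-) EX@10 MEM@11 WB@12
I4 sub r4 <- r2,r1: IF@9 ID@10 stall=0 (-) EX@11 MEM@12 WB@13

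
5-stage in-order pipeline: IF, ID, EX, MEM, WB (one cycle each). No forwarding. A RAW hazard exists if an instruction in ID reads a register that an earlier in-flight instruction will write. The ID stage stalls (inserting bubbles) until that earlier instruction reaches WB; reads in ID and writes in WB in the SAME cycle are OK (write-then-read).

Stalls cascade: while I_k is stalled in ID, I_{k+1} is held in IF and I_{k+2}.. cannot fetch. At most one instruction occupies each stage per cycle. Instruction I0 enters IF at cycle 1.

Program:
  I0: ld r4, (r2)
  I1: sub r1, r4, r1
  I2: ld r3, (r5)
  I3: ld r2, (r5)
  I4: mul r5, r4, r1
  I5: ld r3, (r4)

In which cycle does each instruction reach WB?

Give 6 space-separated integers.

I0 ld r4 <- r2: IF@1 ID@2 stall=0 (-) EX@3 MEM@4 WB@5
I1 sub r1 <- r4,r1: IF@2 ID@3 stall=2 (RAW on I0.r4 (WB@5)) EX@6 MEM@7 WB@8
I2 ld r3 <- r5: IF@3 ID@6 stall=0 (-) EX@7 MEM@8 WB@9
I3 ld r2 <- r5: IF@6 ID@7 stall=0 (-) EX@8 MEM@9 WB@10
I4 mul r5 <- r4,r1: IF@7 ID@8 stall=0 (-) EX@9 MEM@10 WB@11
I5 ld r3 <- r4: IF@8 ID@9 stall=0 (-) EX@10 MEM@11 WB@12

Answer: 5 8 9 10 11 12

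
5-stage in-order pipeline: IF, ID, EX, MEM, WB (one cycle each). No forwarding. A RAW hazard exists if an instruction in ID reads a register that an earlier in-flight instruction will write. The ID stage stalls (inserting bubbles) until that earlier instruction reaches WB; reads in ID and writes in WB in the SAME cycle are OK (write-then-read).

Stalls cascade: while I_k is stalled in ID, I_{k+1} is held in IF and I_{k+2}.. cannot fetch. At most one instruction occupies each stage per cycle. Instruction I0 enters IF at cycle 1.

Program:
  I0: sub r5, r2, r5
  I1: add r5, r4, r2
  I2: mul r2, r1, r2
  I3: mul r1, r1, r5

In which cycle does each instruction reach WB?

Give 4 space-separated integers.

I0 sub r5 <- r2,r5: IF@1 ID@2 stall=0 (-) EX@3 MEM@4 WB@5
I1 add r5 <- r4,r2: IF@2 ID@3 stall=0 (-) EX@4 MEM@5 WB@6
I2 mul r2 <- r1,r2: IF@3 ID@4 stall=0 (-) EX@5 MEM@6 WB@7
I3 mul r1 <- r1,r5: IF@4 ID@5 stall=1 (RAW on I1.r5 (WB@6)) EX@7 MEM@8 WB@9

Answer: 5 6 7 9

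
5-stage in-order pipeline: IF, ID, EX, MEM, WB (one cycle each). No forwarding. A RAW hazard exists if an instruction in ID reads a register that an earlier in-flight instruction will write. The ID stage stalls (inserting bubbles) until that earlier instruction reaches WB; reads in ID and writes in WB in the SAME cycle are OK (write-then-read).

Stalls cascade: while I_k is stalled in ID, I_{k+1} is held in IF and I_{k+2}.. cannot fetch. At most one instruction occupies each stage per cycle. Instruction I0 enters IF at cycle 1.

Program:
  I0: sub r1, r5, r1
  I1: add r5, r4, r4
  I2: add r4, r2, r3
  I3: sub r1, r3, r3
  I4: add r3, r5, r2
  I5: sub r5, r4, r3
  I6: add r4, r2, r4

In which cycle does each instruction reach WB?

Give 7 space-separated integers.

I0 sub r1 <- r5,r1: IF@1 ID@2 stall=0 (-) EX@3 MEM@4 WB@5
I1 add r5 <- r4,r4: IF@2 ID@3 stall=0 (-) EX@4 MEM@5 WB@6
I2 add r4 <- r2,r3: IF@3 ID@4 stall=0 (-) EX@5 MEM@6 WB@7
I3 sub r1 <- r3,r3: IF@4 ID@5 stall=0 (-) EX@6 MEM@7 WB@8
I4 add r3 <- r5,r2: IF@5 ID@6 stall=0 (-) EX@7 MEM@8 WB@9
I5 sub r5 <- r4,r3: IF@6 ID@7 stall=2 (RAW on I4.r3 (WB@9)) EX@10 MEM@11 WB@12
I6 add r4 <- r2,r4: IF@7 ID@10 stall=0 (-) EX@11 MEM@12 WB@13

Answer: 5 6 7 8 9 12 13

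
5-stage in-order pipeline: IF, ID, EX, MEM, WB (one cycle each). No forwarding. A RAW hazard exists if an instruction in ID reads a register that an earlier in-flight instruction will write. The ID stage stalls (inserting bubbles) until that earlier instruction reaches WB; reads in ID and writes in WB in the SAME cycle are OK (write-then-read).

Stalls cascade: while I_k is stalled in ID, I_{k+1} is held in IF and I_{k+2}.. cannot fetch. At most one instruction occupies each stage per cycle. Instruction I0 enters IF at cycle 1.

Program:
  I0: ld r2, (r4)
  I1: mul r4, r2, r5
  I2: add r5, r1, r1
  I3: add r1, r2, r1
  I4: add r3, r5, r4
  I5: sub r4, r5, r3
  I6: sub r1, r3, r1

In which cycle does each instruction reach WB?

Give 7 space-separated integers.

Answer: 5 8 9 10 12 15 16

Derivation:
I0 ld r2 <- r4: IF@1 ID@2 stall=0 (-) EX@3 MEM@4 WB@5
I1 mul r4 <- r2,r5: IF@2 ID@3 stall=2 (RAW on I0.r2 (WB@5)) EX@6 MEM@7 WB@8
I2 add r5 <- r1,r1: IF@3 ID@6 stall=0 (-) EX@7 MEM@8 WB@9
I3 add r1 <- r2,r1: IF@6 ID@7 stall=0 (-) EX@8 MEM@9 WB@10
I4 add r3 <- r5,r4: IF@7 ID@8 stall=1 (RAW on I2.r5 (WB@9)) EX@10 MEM@11 WB@12
I5 sub r4 <- r5,r3: IF@8 ID@10 stall=2 (RAW on I4.r3 (WB@12)) EX@13 MEM@14 WB@15
I6 sub r1 <- r3,r1: IF@10 ID@13 stall=0 (-) EX@14 MEM@15 WB@16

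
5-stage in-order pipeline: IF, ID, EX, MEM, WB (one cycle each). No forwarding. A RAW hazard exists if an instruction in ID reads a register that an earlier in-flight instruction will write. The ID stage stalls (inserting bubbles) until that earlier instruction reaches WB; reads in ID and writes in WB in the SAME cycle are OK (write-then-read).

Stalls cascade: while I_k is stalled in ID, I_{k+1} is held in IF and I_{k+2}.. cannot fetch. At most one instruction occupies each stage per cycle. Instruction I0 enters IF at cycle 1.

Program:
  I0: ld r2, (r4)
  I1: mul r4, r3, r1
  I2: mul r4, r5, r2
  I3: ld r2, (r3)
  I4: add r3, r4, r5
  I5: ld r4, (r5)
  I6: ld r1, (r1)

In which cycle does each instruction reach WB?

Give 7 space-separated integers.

Answer: 5 6 8 9 11 12 13

Derivation:
I0 ld r2 <- r4: IF@1 ID@2 stall=0 (-) EX@3 MEM@4 WB@5
I1 mul r4 <- r3,r1: IF@2 ID@3 stall=0 (-) EX@4 MEM@5 WB@6
I2 mul r4 <- r5,r2: IF@3 ID@4 stall=1 (RAW on I0.r2 (WB@5)) EX@6 MEM@7 WB@8
I3 ld r2 <- r3: IF@4 ID@6 stall=0 (-) EX@7 MEM@8 WB@9
I4 add r3 <- r4,r5: IF@6 ID@7 stall=1 (RAW on I2.r4 (WB@8)) EX@9 MEM@10 WB@11
I5 ld r4 <- r5: IF@7 ID@9 stall=0 (-) EX@10 MEM@11 WB@12
I6 ld r1 <- r1: IF@9 ID@10 stall=0 (-) EX@11 MEM@12 WB@13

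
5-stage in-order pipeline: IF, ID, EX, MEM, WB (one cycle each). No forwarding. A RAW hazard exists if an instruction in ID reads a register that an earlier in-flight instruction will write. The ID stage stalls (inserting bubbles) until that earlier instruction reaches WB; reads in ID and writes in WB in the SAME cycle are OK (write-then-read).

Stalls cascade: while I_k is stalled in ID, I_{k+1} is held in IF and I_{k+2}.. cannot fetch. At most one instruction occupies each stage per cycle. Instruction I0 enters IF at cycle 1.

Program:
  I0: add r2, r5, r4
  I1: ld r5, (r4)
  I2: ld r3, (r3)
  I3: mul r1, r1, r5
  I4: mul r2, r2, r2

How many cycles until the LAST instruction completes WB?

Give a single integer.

Answer: 10

Derivation:
I0 add r2 <- r5,r4: IF@1 ID@2 stall=0 (-) EX@3 MEM@4 WB@5
I1 ld r5 <- r4: IF@2 ID@3 stall=0 (-) EX@4 MEM@5 WB@6
I2 ld r3 <- r3: IF@3 ID@4 stall=0 (-) EX@5 MEM@6 WB@7
I3 mul r1 <- r1,r5: IF@4 ID@5 stall=1 (RAW on I1.r5 (WB@6)) EX@7 MEM@8 WB@9
I4 mul r2 <- r2,r2: IF@5 ID@7 stall=0 (-) EX@8 MEM@9 WB@10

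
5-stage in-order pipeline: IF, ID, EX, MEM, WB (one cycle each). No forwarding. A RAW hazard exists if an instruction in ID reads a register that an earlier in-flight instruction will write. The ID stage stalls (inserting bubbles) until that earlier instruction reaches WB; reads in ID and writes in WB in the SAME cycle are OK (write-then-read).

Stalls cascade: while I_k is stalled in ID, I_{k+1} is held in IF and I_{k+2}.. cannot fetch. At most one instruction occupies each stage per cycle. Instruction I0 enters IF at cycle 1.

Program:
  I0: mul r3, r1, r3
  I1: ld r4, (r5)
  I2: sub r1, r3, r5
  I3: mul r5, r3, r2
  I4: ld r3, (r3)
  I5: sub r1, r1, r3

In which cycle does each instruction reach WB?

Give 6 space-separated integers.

I0 mul r3 <- r1,r3: IF@1 ID@2 stall=0 (-) EX@3 MEM@4 WB@5
I1 ld r4 <- r5: IF@2 ID@3 stall=0 (-) EX@4 MEM@5 WB@6
I2 sub r1 <- r3,r5: IF@3 ID@4 stall=1 (RAW on I0.r3 (WB@5)) EX@6 MEM@7 WB@8
I3 mul r5 <- r3,r2: IF@4 ID@6 stall=0 (-) EX@7 MEM@8 WB@9
I4 ld r3 <- r3: IF@6 ID@7 stall=0 (-) EX@8 MEM@9 WB@10
I5 sub r1 <- r1,r3: IF@7 ID@8 stall=2 (RAW on I4.r3 (WB@10)) EX@11 MEM@12 WB@13

Answer: 5 6 8 9 10 13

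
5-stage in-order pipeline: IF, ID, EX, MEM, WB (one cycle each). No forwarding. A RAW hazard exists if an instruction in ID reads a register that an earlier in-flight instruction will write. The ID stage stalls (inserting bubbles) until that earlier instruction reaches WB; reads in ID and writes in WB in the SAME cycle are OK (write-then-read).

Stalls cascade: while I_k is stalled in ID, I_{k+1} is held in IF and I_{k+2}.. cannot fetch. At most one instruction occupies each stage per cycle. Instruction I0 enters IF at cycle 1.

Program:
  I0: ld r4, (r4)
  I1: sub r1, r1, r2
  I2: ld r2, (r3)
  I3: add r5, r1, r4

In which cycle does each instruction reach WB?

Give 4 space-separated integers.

Answer: 5 6 7 9

Derivation:
I0 ld r4 <- r4: IF@1 ID@2 stall=0 (-) EX@3 MEM@4 WB@5
I1 sub r1 <- r1,r2: IF@2 ID@3 stall=0 (-) EX@4 MEM@5 WB@6
I2 ld r2 <- r3: IF@3 ID@4 stall=0 (-) EX@5 MEM@6 WB@7
I3 add r5 <- r1,r4: IF@4 ID@5 stall=1 (RAW on I1.r1 (WB@6)) EX@7 MEM@8 WB@9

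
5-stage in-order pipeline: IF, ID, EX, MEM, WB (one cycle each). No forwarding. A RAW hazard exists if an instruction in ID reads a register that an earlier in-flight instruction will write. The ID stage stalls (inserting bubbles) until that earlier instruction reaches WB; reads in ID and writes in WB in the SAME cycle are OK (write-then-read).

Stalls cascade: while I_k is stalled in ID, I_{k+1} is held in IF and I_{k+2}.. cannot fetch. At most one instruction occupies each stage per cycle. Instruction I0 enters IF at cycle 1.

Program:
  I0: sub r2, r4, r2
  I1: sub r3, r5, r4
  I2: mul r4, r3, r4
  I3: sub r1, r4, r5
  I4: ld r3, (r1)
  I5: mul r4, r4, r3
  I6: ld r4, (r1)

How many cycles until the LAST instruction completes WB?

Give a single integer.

I0 sub r2 <- r4,r2: IF@1 ID@2 stall=0 (-) EX@3 MEM@4 WB@5
I1 sub r3 <- r5,r4: IF@2 ID@3 stall=0 (-) EX@4 MEM@5 WB@6
I2 mul r4 <- r3,r4: IF@3 ID@4 stall=2 (RAW on I1.r3 (WB@6)) EX@7 MEM@8 WB@9
I3 sub r1 <- r4,r5: IF@4 ID@7 stall=2 (RAW on I2.r4 (WB@9)) EX@10 MEM@11 WB@12
I4 ld r3 <- r1: IF@7 ID@10 stall=2 (RAW on I3.r1 (WB@12)) EX@13 MEM@14 WB@15
I5 mul r4 <- r4,r3: IF@10 ID@13 stall=2 (RAW on I4.r3 (WB@15)) EX@16 MEM@17 WB@18
I6 ld r4 <- r1: IF@13 ID@16 stall=0 (-) EX@17 MEM@18 WB@19

Answer: 19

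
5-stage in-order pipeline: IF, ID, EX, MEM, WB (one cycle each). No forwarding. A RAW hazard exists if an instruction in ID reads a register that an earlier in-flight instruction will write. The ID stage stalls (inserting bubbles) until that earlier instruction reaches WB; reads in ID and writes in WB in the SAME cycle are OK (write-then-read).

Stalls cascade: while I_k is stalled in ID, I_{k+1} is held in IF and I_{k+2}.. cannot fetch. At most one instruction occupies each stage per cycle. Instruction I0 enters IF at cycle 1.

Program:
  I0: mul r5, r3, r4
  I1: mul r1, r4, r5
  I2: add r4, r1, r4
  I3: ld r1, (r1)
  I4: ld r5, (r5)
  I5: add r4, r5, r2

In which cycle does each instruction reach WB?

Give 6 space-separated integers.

I0 mul r5 <- r3,r4: IF@1 ID@2 stall=0 (-) EX@3 MEM@4 WB@5
I1 mul r1 <- r4,r5: IF@2 ID@3 stall=2 (RAW on I0.r5 (WB@5)) EX@6 MEM@7 WB@8
I2 add r4 <- r1,r4: IF@3 ID@6 stall=2 (RAW on I1.r1 (WB@8)) EX@9 MEM@10 WB@11
I3 ld r1 <- r1: IF@6 ID@9 stall=0 (-) EX@10 MEM@11 WB@12
I4 ld r5 <- r5: IF@9 ID@10 stall=0 (-) EX@11 MEM@12 WB@13
I5 add r4 <- r5,r2: IF@10 ID@11 stall=2 (RAW on I4.r5 (WB@13)) EX@14 MEM@15 WB@16

Answer: 5 8 11 12 13 16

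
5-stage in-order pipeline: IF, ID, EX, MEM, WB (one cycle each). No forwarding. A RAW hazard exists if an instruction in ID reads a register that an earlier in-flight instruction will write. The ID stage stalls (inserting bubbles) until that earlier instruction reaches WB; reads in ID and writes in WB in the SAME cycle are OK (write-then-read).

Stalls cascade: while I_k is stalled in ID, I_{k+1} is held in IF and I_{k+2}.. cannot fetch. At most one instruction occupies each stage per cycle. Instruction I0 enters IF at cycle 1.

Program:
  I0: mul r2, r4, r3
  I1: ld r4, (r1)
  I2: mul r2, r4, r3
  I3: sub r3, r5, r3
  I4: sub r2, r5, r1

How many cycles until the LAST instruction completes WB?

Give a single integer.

I0 mul r2 <- r4,r3: IF@1 ID@2 stall=0 (-) EX@3 MEM@4 WB@5
I1 ld r4 <- r1: IF@2 ID@3 stall=0 (-) EX@4 MEM@5 WB@6
I2 mul r2 <- r4,r3: IF@3 ID@4 stall=2 (RAW on I1.r4 (WB@6)) EX@7 MEM@8 WB@9
I3 sub r3 <- r5,r3: IF@4 ID@7 stall=0 (-) EX@8 MEM@9 WB@10
I4 sub r2 <- r5,r1: IF@7 ID@8 stall=0 (-) EX@9 MEM@10 WB@11

Answer: 11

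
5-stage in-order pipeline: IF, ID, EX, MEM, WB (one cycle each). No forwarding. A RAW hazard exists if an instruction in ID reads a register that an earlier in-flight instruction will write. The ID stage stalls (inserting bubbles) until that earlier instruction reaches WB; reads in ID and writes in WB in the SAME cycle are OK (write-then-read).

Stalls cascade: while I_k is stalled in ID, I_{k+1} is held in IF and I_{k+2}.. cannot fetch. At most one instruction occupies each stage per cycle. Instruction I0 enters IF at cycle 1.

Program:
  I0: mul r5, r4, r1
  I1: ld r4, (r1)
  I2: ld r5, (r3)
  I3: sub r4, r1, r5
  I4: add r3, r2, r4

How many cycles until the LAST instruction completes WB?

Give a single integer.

Answer: 13

Derivation:
I0 mul r5 <- r4,r1: IF@1 ID@2 stall=0 (-) EX@3 MEM@4 WB@5
I1 ld r4 <- r1: IF@2 ID@3 stall=0 (-) EX@4 MEM@5 WB@6
I2 ld r5 <- r3: IF@3 ID@4 stall=0 (-) EX@5 MEM@6 WB@7
I3 sub r4 <- r1,r5: IF@4 ID@5 stall=2 (RAW on I2.r5 (WB@7)) EX@8 MEM@9 WB@10
I4 add r3 <- r2,r4: IF@5 ID@8 stall=2 (RAW on I3.r4 (WB@10)) EX@11 MEM@12 WB@13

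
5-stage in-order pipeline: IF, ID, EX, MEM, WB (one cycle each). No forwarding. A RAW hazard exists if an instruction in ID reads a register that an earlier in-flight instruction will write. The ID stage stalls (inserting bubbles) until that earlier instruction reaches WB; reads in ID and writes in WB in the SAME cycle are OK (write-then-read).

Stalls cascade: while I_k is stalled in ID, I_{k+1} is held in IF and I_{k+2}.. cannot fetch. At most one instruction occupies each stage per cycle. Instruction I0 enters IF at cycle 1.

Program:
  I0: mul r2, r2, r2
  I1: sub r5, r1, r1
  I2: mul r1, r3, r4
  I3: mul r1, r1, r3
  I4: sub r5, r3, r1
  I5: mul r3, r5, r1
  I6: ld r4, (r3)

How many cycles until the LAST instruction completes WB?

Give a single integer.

Answer: 19

Derivation:
I0 mul r2 <- r2,r2: IF@1 ID@2 stall=0 (-) EX@3 MEM@4 WB@5
I1 sub r5 <- r1,r1: IF@2 ID@3 stall=0 (-) EX@4 MEM@5 WB@6
I2 mul r1 <- r3,r4: IF@3 ID@4 stall=0 (-) EX@5 MEM@6 WB@7
I3 mul r1 <- r1,r3: IF@4 ID@5 stall=2 (RAW on I2.r1 (WB@7)) EX@8 MEM@9 WB@10
I4 sub r5 <- r3,r1: IF@5 ID@8 stall=2 (RAW on I3.r1 (WB@10)) EX@11 MEM@12 WB@13
I5 mul r3 <- r5,r1: IF@8 ID@11 stall=2 (RAW on I4.r5 (WB@13)) EX@14 MEM@15 WB@16
I6 ld r4 <- r3: IF@11 ID@14 stall=2 (RAW on I5.r3 (WB@16)) EX@17 MEM@18 WB@19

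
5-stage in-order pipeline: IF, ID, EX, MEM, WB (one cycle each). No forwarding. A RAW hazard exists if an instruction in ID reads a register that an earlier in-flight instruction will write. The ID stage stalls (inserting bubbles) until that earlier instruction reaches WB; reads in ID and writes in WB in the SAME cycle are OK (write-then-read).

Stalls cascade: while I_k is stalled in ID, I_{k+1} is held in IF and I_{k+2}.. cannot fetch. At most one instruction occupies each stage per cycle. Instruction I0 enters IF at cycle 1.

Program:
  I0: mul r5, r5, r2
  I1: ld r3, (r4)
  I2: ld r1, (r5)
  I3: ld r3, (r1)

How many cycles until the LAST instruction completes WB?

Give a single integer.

Answer: 11

Derivation:
I0 mul r5 <- r5,r2: IF@1 ID@2 stall=0 (-) EX@3 MEM@4 WB@5
I1 ld r3 <- r4: IF@2 ID@3 stall=0 (-) EX@4 MEM@5 WB@6
I2 ld r1 <- r5: IF@3 ID@4 stall=1 (RAW on I0.r5 (WB@5)) EX@6 MEM@7 WB@8
I3 ld r3 <- r1: IF@4 ID@6 stall=2 (RAW on I2.r1 (WB@8)) EX@9 MEM@10 WB@11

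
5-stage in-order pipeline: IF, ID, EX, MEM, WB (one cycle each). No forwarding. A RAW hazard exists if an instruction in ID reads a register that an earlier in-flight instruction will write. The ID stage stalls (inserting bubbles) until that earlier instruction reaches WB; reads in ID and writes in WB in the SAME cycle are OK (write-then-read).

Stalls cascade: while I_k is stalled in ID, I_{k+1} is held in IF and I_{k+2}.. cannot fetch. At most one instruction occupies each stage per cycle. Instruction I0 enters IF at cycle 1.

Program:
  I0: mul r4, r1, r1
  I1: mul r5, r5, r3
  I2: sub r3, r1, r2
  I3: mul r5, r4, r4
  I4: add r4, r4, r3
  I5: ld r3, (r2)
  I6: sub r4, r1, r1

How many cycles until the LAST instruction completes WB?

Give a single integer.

Answer: 12

Derivation:
I0 mul r4 <- r1,r1: IF@1 ID@2 stall=0 (-) EX@3 MEM@4 WB@5
I1 mul r5 <- r5,r3: IF@2 ID@3 stall=0 (-) EX@4 MEM@5 WB@6
I2 sub r3 <- r1,r2: IF@3 ID@4 stall=0 (-) EX@5 MEM@6 WB@7
I3 mul r5 <- r4,r4: IF@4 ID@5 stall=0 (-) EX@6 MEM@7 WB@8
I4 add r4 <- r4,r3: IF@5 ID@6 stall=1 (RAW on I2.r3 (WB@7)) EX@8 MEM@9 WB@10
I5 ld r3 <- r2: IF@6 ID@8 stall=0 (-) EX@9 MEM@10 WB@11
I6 sub r4 <- r1,r1: IF@8 ID@9 stall=0 (-) EX@10 MEM@11 WB@12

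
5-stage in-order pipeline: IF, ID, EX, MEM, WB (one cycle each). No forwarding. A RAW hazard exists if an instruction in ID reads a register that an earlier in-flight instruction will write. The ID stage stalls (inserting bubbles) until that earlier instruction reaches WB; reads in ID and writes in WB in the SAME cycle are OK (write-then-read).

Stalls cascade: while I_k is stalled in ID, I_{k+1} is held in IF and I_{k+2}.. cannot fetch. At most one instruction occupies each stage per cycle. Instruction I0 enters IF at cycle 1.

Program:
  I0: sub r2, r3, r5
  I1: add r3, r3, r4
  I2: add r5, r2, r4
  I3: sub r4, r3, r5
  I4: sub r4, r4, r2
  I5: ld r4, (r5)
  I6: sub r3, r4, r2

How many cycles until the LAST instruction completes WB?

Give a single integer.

I0 sub r2 <- r3,r5: IF@1 ID@2 stall=0 (-) EX@3 MEM@4 WB@5
I1 add r3 <- r3,r4: IF@2 ID@3 stall=0 (-) EX@4 MEM@5 WB@6
I2 add r5 <- r2,r4: IF@3 ID@4 stall=1 (RAW on I0.r2 (WB@5)) EX@6 MEM@7 WB@8
I3 sub r4 <- r3,r5: IF@4 ID@6 stall=2 (RAW on I2.r5 (WB@8)) EX@9 MEM@10 WB@11
I4 sub r4 <- r4,r2: IF@6 ID@9 stall=2 (RAW on I3.r4 (WB@11)) EX@12 MEM@13 WB@14
I5 ld r4 <- r5: IF@9 ID@12 stall=0 (-) EX@13 MEM@14 WB@15
I6 sub r3 <- r4,r2: IF@12 ID@13 stall=2 (RAW on I5.r4 (WB@15)) EX@16 MEM@17 WB@18

Answer: 18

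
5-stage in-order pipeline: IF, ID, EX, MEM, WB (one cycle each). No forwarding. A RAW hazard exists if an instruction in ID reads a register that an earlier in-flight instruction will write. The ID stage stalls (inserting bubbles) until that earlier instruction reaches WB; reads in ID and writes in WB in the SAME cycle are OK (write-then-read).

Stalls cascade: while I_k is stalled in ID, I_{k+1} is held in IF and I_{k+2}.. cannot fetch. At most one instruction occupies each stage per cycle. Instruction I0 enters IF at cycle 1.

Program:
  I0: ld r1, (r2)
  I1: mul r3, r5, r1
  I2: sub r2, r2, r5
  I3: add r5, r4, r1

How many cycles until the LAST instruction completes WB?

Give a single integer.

Answer: 10

Derivation:
I0 ld r1 <- r2: IF@1 ID@2 stall=0 (-) EX@3 MEM@4 WB@5
I1 mul r3 <- r5,r1: IF@2 ID@3 stall=2 (RAW on I0.r1 (WB@5)) EX@6 MEM@7 WB@8
I2 sub r2 <- r2,r5: IF@3 ID@6 stall=0 (-) EX@7 MEM@8 WB@9
I3 add r5 <- r4,r1: IF@6 ID@7 stall=0 (-) EX@8 MEM@9 WB@10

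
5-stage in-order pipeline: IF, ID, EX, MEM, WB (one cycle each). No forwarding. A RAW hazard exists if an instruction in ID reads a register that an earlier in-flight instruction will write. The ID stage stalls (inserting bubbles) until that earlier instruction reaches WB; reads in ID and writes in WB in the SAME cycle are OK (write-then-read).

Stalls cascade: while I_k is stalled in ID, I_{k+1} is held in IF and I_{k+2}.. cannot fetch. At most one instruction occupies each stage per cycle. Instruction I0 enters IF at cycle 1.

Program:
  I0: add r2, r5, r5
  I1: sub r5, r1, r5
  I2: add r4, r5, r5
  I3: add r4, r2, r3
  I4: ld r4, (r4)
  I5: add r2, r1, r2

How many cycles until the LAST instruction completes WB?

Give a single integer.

I0 add r2 <- r5,r5: IF@1 ID@2 stall=0 (-) EX@3 MEM@4 WB@5
I1 sub r5 <- r1,r5: IF@2 ID@3 stall=0 (-) EX@4 MEM@5 WB@6
I2 add r4 <- r5,r5: IF@3 ID@4 stall=2 (RAW on I1.r5 (WB@6)) EX@7 MEM@8 WB@9
I3 add r4 <- r2,r3: IF@4 ID@7 stall=0 (-) EX@8 MEM@9 WB@10
I4 ld r4 <- r4: IF@7 ID@8 stall=2 (RAW on I3.r4 (WB@10)) EX@11 MEM@12 WB@13
I5 add r2 <- r1,r2: IF@8 ID@11 stall=0 (-) EX@12 MEM@13 WB@14

Answer: 14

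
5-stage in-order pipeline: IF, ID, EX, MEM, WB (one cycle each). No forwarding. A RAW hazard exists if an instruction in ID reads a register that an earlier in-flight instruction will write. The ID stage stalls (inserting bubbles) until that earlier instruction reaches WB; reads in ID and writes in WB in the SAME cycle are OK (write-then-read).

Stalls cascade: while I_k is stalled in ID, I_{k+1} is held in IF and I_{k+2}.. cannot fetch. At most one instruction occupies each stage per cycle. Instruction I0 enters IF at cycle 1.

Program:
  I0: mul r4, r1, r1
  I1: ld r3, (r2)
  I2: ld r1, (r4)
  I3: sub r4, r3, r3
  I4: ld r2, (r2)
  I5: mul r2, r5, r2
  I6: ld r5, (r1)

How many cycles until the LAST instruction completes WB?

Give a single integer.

Answer: 14

Derivation:
I0 mul r4 <- r1,r1: IF@1 ID@2 stall=0 (-) EX@3 MEM@4 WB@5
I1 ld r3 <- r2: IF@2 ID@3 stall=0 (-) EX@4 MEM@5 WB@6
I2 ld r1 <- r4: IF@3 ID@4 stall=1 (RAW on I0.r4 (WB@5)) EX@6 MEM@7 WB@8
I3 sub r4 <- r3,r3: IF@4 ID@6 stall=0 (-) EX@7 MEM@8 WB@9
I4 ld r2 <- r2: IF@6 ID@7 stall=0 (-) EX@8 MEM@9 WB@10
I5 mul r2 <- r5,r2: IF@7 ID@8 stall=2 (RAW on I4.r2 (WB@10)) EX@11 MEM@12 WB@13
I6 ld r5 <- r1: IF@8 ID@11 stall=0 (-) EX@12 MEM@13 WB@14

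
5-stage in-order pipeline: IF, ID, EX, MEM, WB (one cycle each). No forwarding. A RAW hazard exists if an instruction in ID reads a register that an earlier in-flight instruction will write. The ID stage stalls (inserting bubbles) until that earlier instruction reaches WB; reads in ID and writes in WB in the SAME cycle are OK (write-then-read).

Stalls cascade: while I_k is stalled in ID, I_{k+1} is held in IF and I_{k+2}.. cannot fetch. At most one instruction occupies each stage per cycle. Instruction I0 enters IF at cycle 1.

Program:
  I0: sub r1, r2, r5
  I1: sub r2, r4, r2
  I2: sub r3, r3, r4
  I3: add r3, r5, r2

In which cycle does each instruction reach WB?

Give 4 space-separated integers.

I0 sub r1 <- r2,r5: IF@1 ID@2 stall=0 (-) EX@3 MEM@4 WB@5
I1 sub r2 <- r4,r2: IF@2 ID@3 stall=0 (-) EX@4 MEM@5 WB@6
I2 sub r3 <- r3,r4: IF@3 ID@4 stall=0 (-) EX@5 MEM@6 WB@7
I3 add r3 <- r5,r2: IF@4 ID@5 stall=1 (RAW on I1.r2 (WB@6)) EX@7 MEM@8 WB@9

Answer: 5 6 7 9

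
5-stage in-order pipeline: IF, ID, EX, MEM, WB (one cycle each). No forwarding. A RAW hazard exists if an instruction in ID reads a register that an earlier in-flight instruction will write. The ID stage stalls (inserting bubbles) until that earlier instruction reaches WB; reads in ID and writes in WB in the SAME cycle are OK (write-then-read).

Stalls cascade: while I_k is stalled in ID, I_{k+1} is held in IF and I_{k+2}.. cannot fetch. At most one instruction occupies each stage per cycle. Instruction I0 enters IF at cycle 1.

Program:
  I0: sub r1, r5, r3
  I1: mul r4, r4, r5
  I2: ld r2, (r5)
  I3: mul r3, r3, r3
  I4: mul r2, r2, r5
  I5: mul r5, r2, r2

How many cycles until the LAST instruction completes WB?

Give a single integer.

I0 sub r1 <- r5,r3: IF@1 ID@2 stall=0 (-) EX@3 MEM@4 WB@5
I1 mul r4 <- r4,r5: IF@2 ID@3 stall=0 (-) EX@4 MEM@5 WB@6
I2 ld r2 <- r5: IF@3 ID@4 stall=0 (-) EX@5 MEM@6 WB@7
I3 mul r3 <- r3,r3: IF@4 ID@5 stall=0 (-) EX@6 MEM@7 WB@8
I4 mul r2 <- r2,r5: IF@5 ID@6 stall=1 (RAW on I2.r2 (WB@7)) EX@8 MEM@9 WB@10
I5 mul r5 <- r2,r2: IF@6 ID@8 stall=2 (RAW on I4.r2 (WB@10)) EX@11 MEM@12 WB@13

Answer: 13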